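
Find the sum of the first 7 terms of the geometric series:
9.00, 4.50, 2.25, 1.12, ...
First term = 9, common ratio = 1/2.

Sₙ = a(1 - rⁿ) / (1 - r)
S_7 = 9(1 - (1/2)^7) / (1 - (1/2))
S_7 = 9(1 - (1/128)) / (1/2)
S_7 = 1143/64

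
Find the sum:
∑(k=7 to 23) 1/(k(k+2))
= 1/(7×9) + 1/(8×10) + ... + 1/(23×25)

Partial fractions: 1/(k(k+2)) = (1/2)[1/k - 1/(k+2)]
Telescoping leaves the first two and last two terms:
= (1/2)[1/7 + 1/8 - 1/24 - 1/25]
= 391/4200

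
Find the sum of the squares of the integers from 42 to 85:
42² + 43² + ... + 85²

Use ∑_{k=1}^{n} k² = n(n+1)(2n+1)/6, then subtract the first 41 terms.
∑_{k=1}^{85} k² = 85×86×171/6 = 208335
∑_{k=1}^{41} k² = 41×42×83/6 = 23821
∑_{k=42}^{85} k² = 208335 - 23821 = 184514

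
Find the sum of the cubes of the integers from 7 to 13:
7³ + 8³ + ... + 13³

Use ∑_{k=1}^{n} k³ = [n(n+1)/2]², then subtract the first 6 terms.
∑_{k=1}^{13} k³ = [13×14/2]² = 91² = 8281
∑_{k=1}^{6} k³ = [6×7/2]² = 21² = 441
∑_{k=7}^{13} k³ = 8281 - 441 = 7840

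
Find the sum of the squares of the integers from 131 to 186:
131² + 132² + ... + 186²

Use ∑_{k=1}^{n} k² = n(n+1)(2n+1)/6, then subtract the first 130 terms.
∑_{k=1}^{186} k² = 186×187×373/6 = 2162281
∑_{k=1}^{130} k² = 130×131×261/6 = 740805
∑_{k=131}^{186} k² = 2162281 - 740805 = 1421476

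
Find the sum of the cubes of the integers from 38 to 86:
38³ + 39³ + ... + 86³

Use ∑_{k=1}^{n} k³ = [n(n+1)/2]², then subtract the first 37 terms.
∑_{k=1}^{86} k³ = [86×87/2]² = 3741² = 13995081
∑_{k=1}^{37} k³ = [37×38/2]² = 703² = 494209
∑_{k=38}^{86} k³ = 13995081 - 494209 = 13500872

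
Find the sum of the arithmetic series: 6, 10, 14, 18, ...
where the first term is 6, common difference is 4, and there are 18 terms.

Sₙ = n/2 × (first + last)
Last term = a + (n-1)d = 6 + (18-1)×4 = 74
S_18 = 18/2 × (6 + 74)
S_18 = 18/2 × 80 = 720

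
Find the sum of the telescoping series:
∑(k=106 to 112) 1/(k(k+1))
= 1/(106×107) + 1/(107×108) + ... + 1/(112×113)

Partial fractions: 1/(k(k+1)) = 1/k - 1/(k+1)
The series telescopes:
= (1/106 - 1/107) + (1/107 - 1/108) + ... + (1/112 - 1/113)
= 1/106 - 1/113
= 7/11978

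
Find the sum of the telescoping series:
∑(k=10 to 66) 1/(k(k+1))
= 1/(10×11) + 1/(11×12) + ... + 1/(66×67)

Partial fractions: 1/(k(k+1)) = 1/k - 1/(k+1)
The series telescopes:
= (1/10 - 1/11) + (1/11 - 1/12) + ... + (1/66 - 1/67)
= 1/10 - 1/67
= 57/670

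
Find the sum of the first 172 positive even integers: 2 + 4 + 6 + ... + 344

Sum of first n even numbers = n(n+1)
= 172×173
= 29756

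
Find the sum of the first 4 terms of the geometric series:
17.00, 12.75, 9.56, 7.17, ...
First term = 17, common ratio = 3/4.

Sₙ = a(1 - rⁿ) / (1 - r)
S_4 = 17(1 - (3/4)^4) / (1 - (3/4))
S_4 = 17(1 - (81/256)) / (1/4)
S_4 = 2975/64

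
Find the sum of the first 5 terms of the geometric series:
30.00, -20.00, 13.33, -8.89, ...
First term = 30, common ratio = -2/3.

Sₙ = a(1 - rⁿ) / (1 - r)
S_5 = 30(1 - (-2/3)^5) / (1 - (-2/3))
S_5 = 30(1 - (-32/243)) / (5/3)
S_5 = 550/27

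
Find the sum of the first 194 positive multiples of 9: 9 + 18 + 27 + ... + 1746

Factor out 9: = 9(1 + 2 + ... + 194) = 9 × n(n+1)/2
= 9 × 194×195/2
= 9 × 18915
= 170235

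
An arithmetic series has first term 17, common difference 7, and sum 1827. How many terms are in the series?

Using S = n/2 × [2a + (n-1)d]
1827 = n/2 × [2(17) + (n-1)(7)]
1827 = n/2 × [34 + 7n - 7]
3654 = n × [27 + 7n]
7n² + (27)n - 3654 = 0
Discriminant: Δ = (27)² - 4(7)(-3654) = 729 + 102312 = 103041
√Δ = 321
n = [-(27) + √Δ] / (2·7) = (-27 + 321) / 14 = 294 / 14 = 21
(The negative root is discarded since n must be a positive integer.)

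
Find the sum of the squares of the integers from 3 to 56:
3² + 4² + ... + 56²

Use ∑_{k=1}^{n} k² = n(n+1)(2n+1)/6, then subtract the first 2 terms.
∑_{k=1}^{56} k² = 56×57×113/6 = 60116
∑_{k=1}^{2} k² = 2×3×5/6 = 5
∑_{k=3}^{56} k² = 60116 - 5 = 60111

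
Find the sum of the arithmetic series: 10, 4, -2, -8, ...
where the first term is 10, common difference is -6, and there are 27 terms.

Sₙ = n/2 × (first + last)
Last term = a + (n-1)d = 10 + (27-1)×(-6) = -146
S_27 = 27/2 × (10 + (-146))
S_27 = 27/2 × (-136) = -1836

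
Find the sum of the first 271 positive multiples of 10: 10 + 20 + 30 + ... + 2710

Factor out 10: = 10(1 + 2 + ... + 271) = 10 × n(n+1)/2
= 10 × 271×272/2
= 10 × 36856
= 368560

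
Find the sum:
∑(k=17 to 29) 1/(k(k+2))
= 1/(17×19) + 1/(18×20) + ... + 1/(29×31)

Partial fractions: 1/(k(k+2)) = (1/2)[1/k - 1/(k+2)]
Telescoping leaves the first two and last two terms:
= (1/2)[1/17 + 1/18 - 1/30 - 1/31]
= 1157/47430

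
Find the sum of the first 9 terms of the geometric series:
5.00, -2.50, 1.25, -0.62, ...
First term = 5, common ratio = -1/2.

Sₙ = a(1 - rⁿ) / (1 - r)
S_9 = 5(1 - (-1/2)^9) / (1 - (-1/2))
S_9 = 5(1 - (-1/512)) / (3/2)
S_9 = 855/256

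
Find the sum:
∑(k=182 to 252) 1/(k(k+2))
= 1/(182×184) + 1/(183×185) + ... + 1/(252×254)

Partial fractions: 1/(k(k+2)) = (1/2)[1/k - 1/(k+2)]
Telescoping leaves the first two and last two terms:
= (1/2)[1/182 + 1/183 - 1/253 - 1/254]
= 821186/535077543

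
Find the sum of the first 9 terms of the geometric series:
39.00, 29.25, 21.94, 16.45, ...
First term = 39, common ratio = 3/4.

Sₙ = a(1 - rⁿ) / (1 - r)
S_9 = 39(1 - (3/4)^9) / (1 - (3/4))
S_9 = 39(1 - (19683/262144)) / (1/4)
S_9 = 9455979/65536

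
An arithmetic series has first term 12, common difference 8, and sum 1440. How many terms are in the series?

Using S = n/2 × [2a + (n-1)d]
1440 = n/2 × [2(12) + (n-1)(8)]
1440 = n/2 × [24 + 8n - 8]
2880 = n × [16 + 8n]
8n² + (16)n - 2880 = 0
Discriminant: Δ = (16)² - 4(8)(-2880) = 256 + 92160 = 92416
√Δ = 304
n = [-(16) + √Δ] / (2·8) = (-16 + 304) / 16 = 288 / 16 = 18
(The negative root is discarded since n must be a positive integer.)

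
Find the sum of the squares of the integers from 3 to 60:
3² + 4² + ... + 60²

Use ∑_{k=1}^{n} k² = n(n+1)(2n+1)/6, then subtract the first 2 terms.
∑_{k=1}^{60} k² = 60×61×121/6 = 73810
∑_{k=1}^{2} k² = 2×3×5/6 = 5
∑_{k=3}^{60} k² = 73810 - 5 = 73805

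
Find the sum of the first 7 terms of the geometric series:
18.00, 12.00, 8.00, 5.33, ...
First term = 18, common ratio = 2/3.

Sₙ = a(1 - rⁿ) / (1 - r)
S_7 = 18(1 - (2/3)^7) / (1 - (2/3))
S_7 = 18(1 - (128/2187)) / (1/3)
S_7 = 4118/81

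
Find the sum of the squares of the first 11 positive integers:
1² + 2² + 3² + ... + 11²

Formula: ∑k² = n(n+1)(2n+1)/6
= 11×12×23/6
= 3036/6
= 506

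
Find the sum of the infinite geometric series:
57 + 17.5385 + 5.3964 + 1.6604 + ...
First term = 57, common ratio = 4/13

For |r| < 1, S = a / (1 - r)
S = 57 / (1 - (4/13))
S = 57 / (9/13)
S = 247/3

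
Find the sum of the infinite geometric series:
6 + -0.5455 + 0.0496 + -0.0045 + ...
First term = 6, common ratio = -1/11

For |r| < 1, S = a / (1 - r)
S = 6 / (1 - (-1/11))
S = 6 / (12/11)
S = 11/2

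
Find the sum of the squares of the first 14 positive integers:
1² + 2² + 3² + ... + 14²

Formula: ∑k² = n(n+1)(2n+1)/6
= 14×15×29/6
= 6090/6
= 1015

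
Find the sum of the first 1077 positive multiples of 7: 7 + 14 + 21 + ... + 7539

Factor out 7: = 7(1 + 2 + ... + 1077) = 7 × n(n+1)/2
= 7 × 1077×1078/2
= 7 × 580503
= 4063521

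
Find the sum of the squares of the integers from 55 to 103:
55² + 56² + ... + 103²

Use ∑_{k=1}^{n} k² = n(n+1)(2n+1)/6, then subtract the first 54 terms.
∑_{k=1}^{103} k² = 103×104×207/6 = 369564
∑_{k=1}^{54} k² = 54×55×109/6 = 53955
∑_{k=55}^{103} k² = 369564 - 53955 = 315609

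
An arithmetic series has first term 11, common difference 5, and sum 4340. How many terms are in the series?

Using S = n/2 × [2a + (n-1)d]
4340 = n/2 × [2(11) + (n-1)(5)]
4340 = n/2 × [22 + 5n - 5]
8680 = n × [17 + 5n]
5n² + (17)n - 8680 = 0
Discriminant: Δ = (17)² - 4(5)(-8680) = 289 + 173600 = 173889
√Δ = 417
n = [-(17) + √Δ] / (2·5) = (-17 + 417) / 10 = 400 / 10 = 40
(The negative root is discarded since n must be a positive integer.)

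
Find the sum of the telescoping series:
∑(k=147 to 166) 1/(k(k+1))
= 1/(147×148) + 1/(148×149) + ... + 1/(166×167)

Partial fractions: 1/(k(k+1)) = 1/k - 1/(k+1)
The series telescopes:
= (1/147 - 1/148) + (1/148 - 1/149) + ... + (1/166 - 1/167)
= 1/147 - 1/167
= 20/24549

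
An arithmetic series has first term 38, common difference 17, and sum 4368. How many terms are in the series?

Using S = n/2 × [2a + (n-1)d]
4368 = n/2 × [2(38) + (n-1)(17)]
4368 = n/2 × [76 + 17n - 17]
8736 = n × [59 + 17n]
17n² + (59)n - 8736 = 0
Discriminant: Δ = (59)² - 4(17)(-8736) = 3481 + 594048 = 597529
√Δ = 773
n = [-(59) + √Δ] / (2·17) = (-59 + 773) / 34 = 714 / 34 = 21
(The negative root is discarded since n must be a positive integer.)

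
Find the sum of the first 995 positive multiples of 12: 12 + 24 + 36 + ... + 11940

Factor out 12: = 12(1 + 2 + ... + 995) = 12 × n(n+1)/2
= 12 × 995×996/2
= 12 × 495510
= 5946120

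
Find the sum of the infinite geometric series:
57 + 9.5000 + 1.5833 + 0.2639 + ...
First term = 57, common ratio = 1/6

For |r| < 1, S = a / (1 - r)
S = 57 / (1 - (1/6))
S = 57 / (5/6)
S = 342/5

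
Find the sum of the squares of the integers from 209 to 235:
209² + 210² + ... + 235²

Use ∑_{k=1}^{n} k² = n(n+1)(2n+1)/6, then subtract the first 208 terms.
∑_{k=1}^{235} k² = 235×236×471/6 = 4353610
∑_{k=1}^{208} k² = 208×209×417/6 = 3021304
∑_{k=209}^{235} k² = 4353610 - 3021304 = 1332306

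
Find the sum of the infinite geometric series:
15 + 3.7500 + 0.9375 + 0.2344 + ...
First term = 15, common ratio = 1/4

For |r| < 1, S = a / (1 - r)
S = 15 / (1 - (1/4))
S = 15 / (3/4)
S = 20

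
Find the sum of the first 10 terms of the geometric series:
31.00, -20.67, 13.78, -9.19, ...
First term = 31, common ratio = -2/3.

Sₙ = a(1 - rⁿ) / (1 - r)
S_10 = 31(1 - (-2/3)^10) / (1 - (-2/3))
S_10 = 31(1 - (1024/59049)) / (5/3)
S_10 = 359755/19683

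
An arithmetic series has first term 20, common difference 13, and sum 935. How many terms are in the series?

Using S = n/2 × [2a + (n-1)d]
935 = n/2 × [2(20) + (n-1)(13)]
935 = n/2 × [40 + 13n - 13]
1870 = n × [27 + 13n]
13n² + (27)n - 1870 = 0
Discriminant: Δ = (27)² - 4(13)(-1870) = 729 + 97240 = 97969
√Δ = 313
n = [-(27) + √Δ] / (2·13) = (-27 + 313) / 26 = 286 / 26 = 11
(The negative root is discarded since n must be a positive integer.)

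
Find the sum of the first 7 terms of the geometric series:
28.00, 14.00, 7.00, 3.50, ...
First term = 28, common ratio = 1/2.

Sₙ = a(1 - rⁿ) / (1 - r)
S_7 = 28(1 - (1/2)^7) / (1 - (1/2))
S_7 = 28(1 - (1/128)) / (1/2)
S_7 = 889/16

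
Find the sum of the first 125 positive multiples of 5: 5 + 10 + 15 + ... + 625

Factor out 5: = 5(1 + 2 + ... + 125) = 5 × n(n+1)/2
= 5 × 125×126/2
= 5 × 7875
= 39375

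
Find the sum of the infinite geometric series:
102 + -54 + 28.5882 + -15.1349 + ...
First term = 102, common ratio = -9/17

For |r| < 1, S = a / (1 - r)
S = 102 / (1 - (-9/17))
S = 102 / (26/17)
S = 867/13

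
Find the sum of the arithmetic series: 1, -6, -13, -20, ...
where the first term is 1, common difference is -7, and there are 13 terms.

Sₙ = n/2 × (first + last)
Last term = a + (n-1)d = 1 + (13-1)×(-7) = -83
S_13 = 13/2 × (1 + (-83))
S_13 = 13/2 × (-82) = -533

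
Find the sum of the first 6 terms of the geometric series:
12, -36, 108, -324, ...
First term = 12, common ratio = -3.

Sₙ = a(1 - rⁿ) / (1 - r)
S_6 = 12(1 - (-3)^6) / (1 - (-3))
S_6 = 12(1 - 729) / (4)
S_6 = -2184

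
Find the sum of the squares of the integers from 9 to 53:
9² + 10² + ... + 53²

Use ∑_{k=1}^{n} k² = n(n+1)(2n+1)/6, then subtract the first 8 terms.
∑_{k=1}^{53} k² = 53×54×107/6 = 51039
∑_{k=1}^{8} k² = 8×9×17/6 = 204
∑_{k=9}^{53} k² = 51039 - 204 = 50835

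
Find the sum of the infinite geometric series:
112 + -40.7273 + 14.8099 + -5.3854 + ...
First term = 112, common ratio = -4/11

For |r| < 1, S = a / (1 - r)
S = 112 / (1 - (-4/11))
S = 112 / (15/11)
S = 1232/15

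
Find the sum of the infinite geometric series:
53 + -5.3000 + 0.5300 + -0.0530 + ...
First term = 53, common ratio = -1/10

For |r| < 1, S = a / (1 - r)
S = 53 / (1 - (-1/10))
S = 53 / (11/10)
S = 530/11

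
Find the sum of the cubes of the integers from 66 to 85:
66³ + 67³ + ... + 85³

Use ∑_{k=1}^{n} k³ = [n(n+1)/2]², then subtract the first 65 terms.
∑_{k=1}^{85} k³ = [85×86/2]² = 3655² = 13359025
∑_{k=1}^{65} k³ = [65×66/2]² = 2145² = 4601025
∑_{k=66}^{85} k³ = 13359025 - 4601025 = 8758000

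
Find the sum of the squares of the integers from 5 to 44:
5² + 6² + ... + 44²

Use ∑_{k=1}^{n} k² = n(n+1)(2n+1)/6, then subtract the first 4 terms.
∑_{k=1}^{44} k² = 44×45×89/6 = 29370
∑_{k=1}^{4} k² = 4×5×9/6 = 30
∑_{k=5}^{44} k² = 29370 - 30 = 29340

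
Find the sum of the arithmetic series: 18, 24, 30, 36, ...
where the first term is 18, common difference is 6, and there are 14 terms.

Sₙ = n/2 × (first + last)
Last term = a + (n-1)d = 18 + (14-1)×6 = 96
S_14 = 14/2 × (18 + 96)
S_14 = 14/2 × 114 = 798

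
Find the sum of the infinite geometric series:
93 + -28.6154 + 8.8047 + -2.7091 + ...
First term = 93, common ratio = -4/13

For |r| < 1, S = a / (1 - r)
S = 93 / (1 - (-4/13))
S = 93 / (17/13)
S = 1209/17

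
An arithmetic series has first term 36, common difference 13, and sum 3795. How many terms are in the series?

Using S = n/2 × [2a + (n-1)d]
3795 = n/2 × [2(36) + (n-1)(13)]
3795 = n/2 × [72 + 13n - 13]
7590 = n × [59 + 13n]
13n² + (59)n - 7590 = 0
Discriminant: Δ = (59)² - 4(13)(-7590) = 3481 + 394680 = 398161
√Δ = 631
n = [-(59) + √Δ] / (2·13) = (-59 + 631) / 26 = 572 / 26 = 22
(The negative root is discarded since n must be a positive integer.)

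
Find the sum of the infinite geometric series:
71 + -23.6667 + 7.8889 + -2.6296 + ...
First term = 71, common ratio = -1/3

For |r| < 1, S = a / (1 - r)
S = 71 / (1 - (-1/3))
S = 71 / (4/3)
S = 213/4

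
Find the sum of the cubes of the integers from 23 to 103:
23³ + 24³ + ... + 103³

Use ∑_{k=1}^{n} k³ = [n(n+1)/2]², then subtract the first 22 terms.
∑_{k=1}^{103} k³ = [103×104/2]² = 5356² = 28686736
∑_{k=1}^{22} k³ = [22×23/2]² = 253² = 64009
∑_{k=23}^{103} k³ = 28686736 - 64009 = 28622727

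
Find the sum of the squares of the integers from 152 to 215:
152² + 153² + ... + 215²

Use ∑_{k=1}^{n} k² = n(n+1)(2n+1)/6, then subtract the first 151 terms.
∑_{k=1}^{215} k² = 215×216×431/6 = 3335940
∑_{k=1}^{151} k² = 151×152×303/6 = 1159076
∑_{k=152}^{215} k² = 3335940 - 1159076 = 2176864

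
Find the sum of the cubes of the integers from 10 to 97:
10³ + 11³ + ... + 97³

Use ∑_{k=1}^{n} k³ = [n(n+1)/2]², then subtract the first 9 terms.
∑_{k=1}^{97} k³ = [97×98/2]² = 4753² = 22591009
∑_{k=1}^{9} k³ = [9×10/2]² = 45² = 2025
∑_{k=10}^{97} k³ = 22591009 - 2025 = 22588984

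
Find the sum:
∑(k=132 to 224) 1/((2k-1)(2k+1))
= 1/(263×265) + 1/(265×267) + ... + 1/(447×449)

Partial fractions: 1/((2k-1)(2k+1)) = (1/2)[1/(2k-1) - 1/(2k+1)]
The series telescopes:
= (1/2)[1/263 - 1/449]
= 93/118087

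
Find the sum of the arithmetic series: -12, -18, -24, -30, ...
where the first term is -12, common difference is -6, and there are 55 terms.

Sₙ = n/2 × (first + last)
Last term = a + (n-1)d = -12 + (55-1)×(-6) = -336
S_55 = 55/2 × (-12 + (-336))
S_55 = 55/2 × (-348) = -9570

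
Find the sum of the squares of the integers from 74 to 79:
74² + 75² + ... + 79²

Use ∑_{k=1}^{n} k² = n(n+1)(2n+1)/6, then subtract the first 73 terms.
∑_{k=1}^{79} k² = 79×80×159/6 = 167480
∑_{k=1}^{73} k² = 73×74×147/6 = 132349
∑_{k=74}^{79} k² = 167480 - 132349 = 35131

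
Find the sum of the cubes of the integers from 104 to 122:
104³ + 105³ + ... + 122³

Use ∑_{k=1}^{n} k³ = [n(n+1)/2]², then subtract the first 103 terms.
∑_{k=1}^{122} k³ = [122×123/2]² = 7503² = 56295009
∑_{k=1}^{103} k³ = [103×104/2]² = 5356² = 28686736
∑_{k=104}^{122} k³ = 56295009 - 28686736 = 27608273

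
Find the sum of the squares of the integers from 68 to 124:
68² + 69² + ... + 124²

Use ∑_{k=1}^{n} k² = n(n+1)(2n+1)/6, then subtract the first 67 terms.
∑_{k=1}^{124} k² = 124×125×249/6 = 643250
∑_{k=1}^{67} k² = 67×68×135/6 = 102510
∑_{k=68}^{124} k² = 643250 - 102510 = 540740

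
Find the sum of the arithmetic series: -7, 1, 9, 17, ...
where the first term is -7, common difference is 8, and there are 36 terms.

Sₙ = n/2 × (first + last)
Last term = a + (n-1)d = -7 + (36-1)×8 = 273
S_36 = 36/2 × (-7 + 273)
S_36 = 36/2 × 266 = 4788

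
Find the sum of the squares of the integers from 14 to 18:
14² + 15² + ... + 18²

Use ∑_{k=1}^{n} k² = n(n+1)(2n+1)/6, then subtract the first 13 terms.
∑_{k=1}^{18} k² = 18×19×37/6 = 2109
∑_{k=1}^{13} k² = 13×14×27/6 = 819
∑_{k=14}^{18} k² = 2109 - 819 = 1290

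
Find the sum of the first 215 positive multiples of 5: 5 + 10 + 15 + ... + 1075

Factor out 5: = 5(1 + 2 + ... + 215) = 5 × n(n+1)/2
= 5 × 215×216/2
= 5 × 23220
= 116100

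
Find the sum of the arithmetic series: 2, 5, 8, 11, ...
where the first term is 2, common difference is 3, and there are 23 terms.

Sₙ = n/2 × (first + last)
Last term = a + (n-1)d = 2 + (23-1)×3 = 68
S_23 = 23/2 × (2 + 68)
S_23 = 23/2 × 70 = 805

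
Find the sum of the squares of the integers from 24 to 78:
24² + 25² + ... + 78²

Use ∑_{k=1}^{n} k² = n(n+1)(2n+1)/6, then subtract the first 23 terms.
∑_{k=1}^{78} k² = 78×79×157/6 = 161239
∑_{k=1}^{23} k² = 23×24×47/6 = 4324
∑_{k=24}^{78} k² = 161239 - 4324 = 156915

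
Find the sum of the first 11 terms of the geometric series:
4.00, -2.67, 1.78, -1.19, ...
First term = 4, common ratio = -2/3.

Sₙ = a(1 - rⁿ) / (1 - r)
S_11 = 4(1 - (-2/3)^11) / (1 - (-2/3))
S_11 = 4(1 - (-2048/177147)) / (5/3)
S_11 = 143356/59049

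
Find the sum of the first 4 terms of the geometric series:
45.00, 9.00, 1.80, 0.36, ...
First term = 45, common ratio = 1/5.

Sₙ = a(1 - rⁿ) / (1 - r)
S_4 = 45(1 - (1/5)^4) / (1 - (1/5))
S_4 = 45(1 - (1/625)) / (4/5)
S_4 = 1404/25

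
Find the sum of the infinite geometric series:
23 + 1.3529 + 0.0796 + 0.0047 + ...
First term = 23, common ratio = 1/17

For |r| < 1, S = a / (1 - r)
S = 23 / (1 - (1/17))
S = 23 / (16/17)
S = 391/16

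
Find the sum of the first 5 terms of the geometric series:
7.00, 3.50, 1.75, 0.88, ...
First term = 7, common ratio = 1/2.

Sₙ = a(1 - rⁿ) / (1 - r)
S_5 = 7(1 - (1/2)^5) / (1 - (1/2))
S_5 = 7(1 - (1/32)) / (1/2)
S_5 = 217/16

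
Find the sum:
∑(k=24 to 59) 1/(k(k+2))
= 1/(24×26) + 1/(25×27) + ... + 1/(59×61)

Partial fractions: 1/(k(k+2)) = (1/2)[1/k - 1/(k+2)]
Telescoping leaves the first two and last two terms:
= (1/2)[1/24 + 1/25 - 1/60 - 1/61]
= 593/24400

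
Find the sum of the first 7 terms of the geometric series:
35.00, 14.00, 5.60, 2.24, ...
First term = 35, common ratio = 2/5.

Sₙ = a(1 - rⁿ) / (1 - r)
S_7 = 35(1 - (2/5)^7) / (1 - (2/5))
S_7 = 35(1 - (128/78125)) / (3/5)
S_7 = 181993/3125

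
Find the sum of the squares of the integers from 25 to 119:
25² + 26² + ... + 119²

Use ∑_{k=1}^{n} k² = n(n+1)(2n+1)/6, then subtract the first 24 terms.
∑_{k=1}^{119} k² = 119×120×239/6 = 568820
∑_{k=1}^{24} k² = 24×25×49/6 = 4900
∑_{k=25}^{119} k² = 568820 - 4900 = 563920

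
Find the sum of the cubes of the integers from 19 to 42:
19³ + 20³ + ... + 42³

Use ∑_{k=1}^{n} k³ = [n(n+1)/2]², then subtract the first 18 terms.
∑_{k=1}^{42} k³ = [42×43/2]² = 903² = 815409
∑_{k=1}^{18} k³ = [18×19/2]² = 171² = 29241
∑_{k=19}^{42} k³ = 815409 - 29241 = 786168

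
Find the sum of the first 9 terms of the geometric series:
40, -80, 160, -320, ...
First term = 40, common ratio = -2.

Sₙ = a(1 - rⁿ) / (1 - r)
S_9 = 40(1 - (-2)^9) / (1 - (-2))
S_9 = 40(1 - (-512)) / (3)
S_9 = 6840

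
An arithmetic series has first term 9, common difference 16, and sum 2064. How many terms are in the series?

Using S = n/2 × [2a + (n-1)d]
2064 = n/2 × [2(9) + (n-1)(16)]
2064 = n/2 × [18 + 16n - 16]
4128 = n × [2 + 16n]
16n² + (2)n - 4128 = 0
Discriminant: Δ = (2)² - 4(16)(-4128) = 4 + 264192 = 264196
√Δ = 514
n = [-(2) + √Δ] / (2·16) = (-2 + 514) / 32 = 512 / 32 = 16
(The negative root is discarded since n must be a positive integer.)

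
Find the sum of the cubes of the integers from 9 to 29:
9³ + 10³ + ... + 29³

Use ∑_{k=1}^{n} k³ = [n(n+1)/2]², then subtract the first 8 terms.
∑_{k=1}^{29} k³ = [29×30/2]² = 435² = 189225
∑_{k=1}^{8} k³ = [8×9/2]² = 36² = 1296
∑_{k=9}^{29} k³ = 189225 - 1296 = 187929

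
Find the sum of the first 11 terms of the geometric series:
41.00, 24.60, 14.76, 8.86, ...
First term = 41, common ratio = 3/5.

Sₙ = a(1 - rⁿ) / (1 - r)
S_11 = 41(1 - (3/5)^11) / (1 - (3/5))
S_11 = 41(1 - (177147/48828125)) / (2/5)
S_11 = 997345049/9765625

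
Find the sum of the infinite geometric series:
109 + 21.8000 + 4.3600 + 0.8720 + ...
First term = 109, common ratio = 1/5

For |r| < 1, S = a / (1 - r)
S = 109 / (1 - (1/5))
S = 109 / (4/5)
S = 545/4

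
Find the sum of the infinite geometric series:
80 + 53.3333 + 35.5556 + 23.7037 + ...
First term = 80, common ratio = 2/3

For |r| < 1, S = a / (1 - r)
S = 80 / (1 - (2/3))
S = 80 / (1/3)
S = 240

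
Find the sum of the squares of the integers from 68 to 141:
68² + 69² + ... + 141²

Use ∑_{k=1}^{n} k² = n(n+1)(2n+1)/6, then subtract the first 67 terms.
∑_{k=1}^{141} k² = 141×142×283/6 = 944371
∑_{k=1}^{67} k² = 67×68×135/6 = 102510
∑_{k=68}^{141} k² = 944371 - 102510 = 841861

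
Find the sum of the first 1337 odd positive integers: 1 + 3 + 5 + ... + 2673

Sum of first n odd numbers = n²
= 1337²
= 1787569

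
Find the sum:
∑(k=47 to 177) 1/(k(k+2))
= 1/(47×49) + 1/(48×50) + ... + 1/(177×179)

Partial fractions: 1/(k(k+2)) = (1/2)[1/k - 1/(k+2)]
Telescoping leaves the first two and last two terms:
= (1/2)[1/47 + 1/48 - 1/178 - 1/179]
= 1110749/71880672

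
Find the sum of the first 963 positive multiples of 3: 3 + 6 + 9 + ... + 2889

Factor out 3: = 3(1 + 2 + ... + 963) = 3 × n(n+1)/2
= 3 × 963×964/2
= 3 × 464166
= 1392498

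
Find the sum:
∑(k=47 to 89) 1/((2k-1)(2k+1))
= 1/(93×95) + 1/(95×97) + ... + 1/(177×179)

Partial fractions: 1/((2k-1)(2k+1)) = (1/2)[1/(2k-1) - 1/(2k+1)]
The series telescopes:
= (1/2)[1/93 - 1/179]
= 43/16647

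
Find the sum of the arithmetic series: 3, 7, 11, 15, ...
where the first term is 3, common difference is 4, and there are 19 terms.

Sₙ = n/2 × (first + last)
Last term = a + (n-1)d = 3 + (19-1)×4 = 75
S_19 = 19/2 × (3 + 75)
S_19 = 19/2 × 78 = 741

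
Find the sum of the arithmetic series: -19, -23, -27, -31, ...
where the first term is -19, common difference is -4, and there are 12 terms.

Sₙ = n/2 × (first + last)
Last term = a + (n-1)d = -19 + (12-1)×(-4) = -63
S_12 = 12/2 × (-19 + (-63))
S_12 = 12/2 × (-82) = -492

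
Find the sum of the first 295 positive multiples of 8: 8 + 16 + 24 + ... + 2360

Factor out 8: = 8(1 + 2 + ... + 295) = 8 × n(n+1)/2
= 8 × 295×296/2
= 8 × 43660
= 349280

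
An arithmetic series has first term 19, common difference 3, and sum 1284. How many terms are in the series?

Using S = n/2 × [2a + (n-1)d]
1284 = n/2 × [2(19) + (n-1)(3)]
1284 = n/2 × [38 + 3n - 3]
2568 = n × [35 + 3n]
3n² + (35)n - 2568 = 0
Discriminant: Δ = (35)² - 4(3)(-2568) = 1225 + 30816 = 32041
√Δ = 179
n = [-(35) + √Δ] / (2·3) = (-35 + 179) / 6 = 144 / 6 = 24
(The negative root is discarded since n must be a positive integer.)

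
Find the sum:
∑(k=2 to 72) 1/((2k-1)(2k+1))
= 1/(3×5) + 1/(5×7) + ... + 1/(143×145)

Partial fractions: 1/((2k-1)(2k+1)) = (1/2)[1/(2k-1) - 1/(2k+1)]
The series telescopes:
= (1/2)[1/3 - 1/145]
= 71/435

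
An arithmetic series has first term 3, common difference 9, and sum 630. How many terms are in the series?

Using S = n/2 × [2a + (n-1)d]
630 = n/2 × [2(3) + (n-1)(9)]
630 = n/2 × [6 + 9n - 9]
1260 = n × [-3 + 9n]
9n² + (-3)n - 1260 = 0
Discriminant: Δ = (-3)² - 4(9)(-1260) = 9 + 45360 = 45369
√Δ = 213
n = [-(-3) + √Δ] / (2·9) = (3 + 213) / 18 = 216 / 18 = 12
(The negative root is discarded since n must be a positive integer.)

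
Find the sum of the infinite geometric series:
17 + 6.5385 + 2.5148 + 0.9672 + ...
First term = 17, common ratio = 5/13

For |r| < 1, S = a / (1 - r)
S = 17 / (1 - (5/13))
S = 17 / (8/13)
S = 221/8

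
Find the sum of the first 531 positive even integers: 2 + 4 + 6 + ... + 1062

Sum of first n even numbers = n(n+1)
= 531×532
= 282492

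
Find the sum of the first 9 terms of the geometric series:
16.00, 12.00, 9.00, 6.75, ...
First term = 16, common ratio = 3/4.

Sₙ = a(1 - rⁿ) / (1 - r)
S_9 = 16(1 - (3/4)^9) / (1 - (3/4))
S_9 = 16(1 - (19683/262144)) / (1/4)
S_9 = 242461/4096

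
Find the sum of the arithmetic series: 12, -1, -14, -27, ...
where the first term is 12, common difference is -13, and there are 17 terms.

Sₙ = n/2 × (first + last)
Last term = a + (n-1)d = 12 + (17-1)×(-13) = -196
S_17 = 17/2 × (12 + (-196))
S_17 = 17/2 × (-184) = -1564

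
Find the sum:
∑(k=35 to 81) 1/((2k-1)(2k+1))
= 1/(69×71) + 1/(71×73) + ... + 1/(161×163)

Partial fractions: 1/((2k-1)(2k+1)) = (1/2)[1/(2k-1) - 1/(2k+1)]
The series telescopes:
= (1/2)[1/69 - 1/163]
= 47/11247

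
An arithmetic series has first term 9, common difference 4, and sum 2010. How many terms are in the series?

Using S = n/2 × [2a + (n-1)d]
2010 = n/2 × [2(9) + (n-1)(4)]
2010 = n/2 × [18 + 4n - 4]
4020 = n × [14 + 4n]
4n² + (14)n - 4020 = 0
Discriminant: Δ = (14)² - 4(4)(-4020) = 196 + 64320 = 64516
√Δ = 254
n = [-(14) + √Δ] / (2·4) = (-14 + 254) / 8 = 240 / 8 = 30
(The negative root is discarded since n must be a positive integer.)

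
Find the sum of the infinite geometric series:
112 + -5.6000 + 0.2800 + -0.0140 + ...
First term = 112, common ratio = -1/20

For |r| < 1, S = a / (1 - r)
S = 112 / (1 - (-1/20))
S = 112 / (21/20)
S = 320/3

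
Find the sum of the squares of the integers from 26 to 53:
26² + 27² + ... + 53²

Use ∑_{k=1}^{n} k² = n(n+1)(2n+1)/6, then subtract the first 25 terms.
∑_{k=1}^{53} k² = 53×54×107/6 = 51039
∑_{k=1}^{25} k² = 25×26×51/6 = 5525
∑_{k=26}^{53} k² = 51039 - 5525 = 45514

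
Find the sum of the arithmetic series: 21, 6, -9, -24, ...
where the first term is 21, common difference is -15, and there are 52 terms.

Sₙ = n/2 × (first + last)
Last term = a + (n-1)d = 21 + (52-1)×(-15) = -744
S_52 = 52/2 × (21 + (-744))
S_52 = 52/2 × (-723) = -18798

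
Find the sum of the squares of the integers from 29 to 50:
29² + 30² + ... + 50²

Use ∑_{k=1}^{n} k² = n(n+1)(2n+1)/6, then subtract the first 28 terms.
∑_{k=1}^{50} k² = 50×51×101/6 = 42925
∑_{k=1}^{28} k² = 28×29×57/6 = 7714
∑_{k=29}^{50} k² = 42925 - 7714 = 35211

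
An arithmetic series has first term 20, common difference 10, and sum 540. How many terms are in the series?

Using S = n/2 × [2a + (n-1)d]
540 = n/2 × [2(20) + (n-1)(10)]
540 = n/2 × [40 + 10n - 10]
1080 = n × [30 + 10n]
10n² + (30)n - 1080 = 0
Discriminant: Δ = (30)² - 4(10)(-1080) = 900 + 43200 = 44100
√Δ = 210
n = [-(30) + √Δ] / (2·10) = (-30 + 210) / 20 = 180 / 20 = 9
(The negative root is discarded since n must be a positive integer.)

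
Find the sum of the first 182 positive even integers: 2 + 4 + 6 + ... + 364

Sum of first n even numbers = n(n+1)
= 182×183
= 33306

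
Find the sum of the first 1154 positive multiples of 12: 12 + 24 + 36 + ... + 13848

Factor out 12: = 12(1 + 2 + ... + 1154) = 12 × n(n+1)/2
= 12 × 1154×1155/2
= 12 × 666435
= 7997220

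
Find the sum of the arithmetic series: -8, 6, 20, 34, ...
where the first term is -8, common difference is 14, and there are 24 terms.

Sₙ = n/2 × (first + last)
Last term = a + (n-1)d = -8 + (24-1)×14 = 314
S_24 = 24/2 × (-8 + 314)
S_24 = 24/2 × 306 = 3672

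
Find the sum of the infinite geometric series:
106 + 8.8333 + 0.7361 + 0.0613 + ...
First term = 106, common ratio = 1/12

For |r| < 1, S = a / (1 - r)
S = 106 / (1 - (1/12))
S = 106 / (11/12)
S = 1272/11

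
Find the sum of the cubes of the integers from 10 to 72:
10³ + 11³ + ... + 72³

Use ∑_{k=1}^{n} k³ = [n(n+1)/2]², then subtract the first 9 terms.
∑_{k=1}^{72} k³ = [72×73/2]² = 2628² = 6906384
∑_{k=1}^{9} k³ = [9×10/2]² = 45² = 2025
∑_{k=10}^{72} k³ = 6906384 - 2025 = 6904359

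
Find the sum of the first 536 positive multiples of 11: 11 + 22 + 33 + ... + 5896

Factor out 11: = 11(1 + 2 + ... + 536) = 11 × n(n+1)/2
= 11 × 536×537/2
= 11 × 143916
= 1583076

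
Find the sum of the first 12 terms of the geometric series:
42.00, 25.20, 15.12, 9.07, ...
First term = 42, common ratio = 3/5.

Sₙ = a(1 - rⁿ) / (1 - r)
S_12 = 42(1 - (3/5)^12) / (1 - (3/5))
S_12 = 42(1 - (531441/244140625)) / (2/5)
S_12 = 5115792864/48828125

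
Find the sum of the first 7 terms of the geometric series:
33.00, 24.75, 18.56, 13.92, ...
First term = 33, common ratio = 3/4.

Sₙ = a(1 - rⁿ) / (1 - r)
S_7 = 33(1 - (3/4)^7) / (1 - (3/4))
S_7 = 33(1 - (2187/16384)) / (1/4)
S_7 = 468501/4096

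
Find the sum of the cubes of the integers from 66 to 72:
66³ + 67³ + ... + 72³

Use ∑_{k=1}^{n} k³ = [n(n+1)/2]², then subtract the first 65 terms.
∑_{k=1}^{72} k³ = [72×73/2]² = 2628² = 6906384
∑_{k=1}^{65} k³ = [65×66/2]² = 2145² = 4601025
∑_{k=66}^{72} k³ = 6906384 - 4601025 = 2305359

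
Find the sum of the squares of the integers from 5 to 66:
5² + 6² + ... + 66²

Use ∑_{k=1}^{n} k² = n(n+1)(2n+1)/6, then subtract the first 4 terms.
∑_{k=1}^{66} k² = 66×67×133/6 = 98021
∑_{k=1}^{4} k² = 4×5×9/6 = 30
∑_{k=5}^{66} k² = 98021 - 30 = 97991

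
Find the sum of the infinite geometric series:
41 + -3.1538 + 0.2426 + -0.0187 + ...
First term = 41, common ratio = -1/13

For |r| < 1, S = a / (1 - r)
S = 41 / (1 - (-1/13))
S = 41 / (14/13)
S = 533/14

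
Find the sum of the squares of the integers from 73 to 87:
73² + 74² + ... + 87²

Use ∑_{k=1}^{n} k² = n(n+1)(2n+1)/6, then subtract the first 72 terms.
∑_{k=1}^{87} k² = 87×88×175/6 = 223300
∑_{k=1}^{72} k² = 72×73×145/6 = 127020
∑_{k=73}^{87} k² = 223300 - 127020 = 96280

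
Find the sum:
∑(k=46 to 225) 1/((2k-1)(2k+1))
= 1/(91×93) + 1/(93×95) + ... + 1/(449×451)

Partial fractions: 1/((2k-1)(2k+1)) = (1/2)[1/(2k-1) - 1/(2k+1)]
The series telescopes:
= (1/2)[1/91 - 1/451]
= 180/41041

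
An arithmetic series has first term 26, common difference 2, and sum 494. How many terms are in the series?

Using S = n/2 × [2a + (n-1)d]
494 = n/2 × [2(26) + (n-1)(2)]
494 = n/2 × [52 + 2n - 2]
988 = n × [50 + 2n]
2n² + (50)n - 988 = 0
Discriminant: Δ = (50)² - 4(2)(-988) = 2500 + 7904 = 10404
√Δ = 102
n = [-(50) + √Δ] / (2·2) = (-50 + 102) / 4 = 52 / 4 = 13
(The negative root is discarded since n must be a positive integer.)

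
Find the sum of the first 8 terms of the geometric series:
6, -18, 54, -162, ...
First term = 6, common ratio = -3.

Sₙ = a(1 - rⁿ) / (1 - r)
S_8 = 6(1 - (-3)^8) / (1 - (-3))
S_8 = 6(1 - 6561) / (4)
S_8 = -9840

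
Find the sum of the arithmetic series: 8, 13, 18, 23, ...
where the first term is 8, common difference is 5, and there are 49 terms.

Sₙ = n/2 × (first + last)
Last term = a + (n-1)d = 8 + (49-1)×5 = 248
S_49 = 49/2 × (8 + 248)
S_49 = 49/2 × 256 = 6272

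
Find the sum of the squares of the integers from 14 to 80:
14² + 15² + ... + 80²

Use ∑_{k=1}^{n} k² = n(n+1)(2n+1)/6, then subtract the first 13 terms.
∑_{k=1}^{80} k² = 80×81×161/6 = 173880
∑_{k=1}^{13} k² = 13×14×27/6 = 819
∑_{k=14}^{80} k² = 173880 - 819 = 173061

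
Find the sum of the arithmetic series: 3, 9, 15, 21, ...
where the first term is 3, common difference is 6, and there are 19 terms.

Sₙ = n/2 × (first + last)
Last term = a + (n-1)d = 3 + (19-1)×6 = 111
S_19 = 19/2 × (3 + 111)
S_19 = 19/2 × 114 = 1083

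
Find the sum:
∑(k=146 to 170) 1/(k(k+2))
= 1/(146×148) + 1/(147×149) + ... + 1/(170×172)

Partial fractions: 1/(k(k+2)) = (1/2)[1/k - 1/(k+2)]
Telescoping leaves the first two and last two terms:
= (1/2)[1/146 + 1/147 - 1/171 - 1/172]
= 209375/210413448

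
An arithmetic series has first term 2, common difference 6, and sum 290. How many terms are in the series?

Using S = n/2 × [2a + (n-1)d]
290 = n/2 × [2(2) + (n-1)(6)]
290 = n/2 × [4 + 6n - 6]
580 = n × [-2 + 6n]
6n² + (-2)n - 580 = 0
Discriminant: Δ = (-2)² - 4(6)(-580) = 4 + 13920 = 13924
√Δ = 118
n = [-(-2) + √Δ] / (2·6) = (2 + 118) / 12 = 120 / 12 = 10
(The negative root is discarded since n must be a positive integer.)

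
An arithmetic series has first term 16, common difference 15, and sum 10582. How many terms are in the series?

Using S = n/2 × [2a + (n-1)d]
10582 = n/2 × [2(16) + (n-1)(15)]
10582 = n/2 × [32 + 15n - 15]
21164 = n × [17 + 15n]
15n² + (17)n - 21164 = 0
Discriminant: Δ = (17)² - 4(15)(-21164) = 289 + 1269840 = 1270129
√Δ = 1127
n = [-(17) + √Δ] / (2·15) = (-17 + 1127) / 30 = 1110 / 30 = 37
(The negative root is discarded since n must be a positive integer.)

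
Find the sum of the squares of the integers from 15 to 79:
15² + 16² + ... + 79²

Use ∑_{k=1}^{n} k² = n(n+1)(2n+1)/6, then subtract the first 14 terms.
∑_{k=1}^{79} k² = 79×80×159/6 = 167480
∑_{k=1}^{14} k² = 14×15×29/6 = 1015
∑_{k=15}^{79} k² = 167480 - 1015 = 166465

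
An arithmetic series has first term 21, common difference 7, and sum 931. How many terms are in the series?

Using S = n/2 × [2a + (n-1)d]
931 = n/2 × [2(21) + (n-1)(7)]
931 = n/2 × [42 + 7n - 7]
1862 = n × [35 + 7n]
7n² + (35)n - 1862 = 0
Discriminant: Δ = (35)² - 4(7)(-1862) = 1225 + 52136 = 53361
√Δ = 231
n = [-(35) + √Δ] / (2·7) = (-35 + 231) / 14 = 196 / 14 = 14
(The negative root is discarded since n must be a positive integer.)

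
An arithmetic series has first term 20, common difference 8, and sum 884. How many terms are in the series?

Using S = n/2 × [2a + (n-1)d]
884 = n/2 × [2(20) + (n-1)(8)]
884 = n/2 × [40 + 8n - 8]
1768 = n × [32 + 8n]
8n² + (32)n - 1768 = 0
Discriminant: Δ = (32)² - 4(8)(-1768) = 1024 + 56576 = 57600
√Δ = 240
n = [-(32) + √Δ] / (2·8) = (-32 + 240) / 16 = 208 / 16 = 13
(The negative root is discarded since n must be a positive integer.)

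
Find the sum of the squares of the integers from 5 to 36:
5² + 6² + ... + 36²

Use ∑_{k=1}^{n} k² = n(n+1)(2n+1)/6, then subtract the first 4 terms.
∑_{k=1}^{36} k² = 36×37×73/6 = 16206
∑_{k=1}^{4} k² = 4×5×9/6 = 30
∑_{k=5}^{36} k² = 16206 - 30 = 16176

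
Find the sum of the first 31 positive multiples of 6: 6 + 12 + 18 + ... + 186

Factor out 6: = 6(1 + 2 + ... + 31) = 6 × n(n+1)/2
= 6 × 31×32/2
= 6 × 496
= 2976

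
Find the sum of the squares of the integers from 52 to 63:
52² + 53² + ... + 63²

Use ∑_{k=1}^{n} k² = n(n+1)(2n+1)/6, then subtract the first 51 terms.
∑_{k=1}^{63} k² = 63×64×127/6 = 85344
∑_{k=1}^{51} k² = 51×52×103/6 = 45526
∑_{k=52}^{63} k² = 85344 - 45526 = 39818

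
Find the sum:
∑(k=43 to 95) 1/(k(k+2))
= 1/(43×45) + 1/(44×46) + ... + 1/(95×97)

Partial fractions: 1/(k(k+2)) = (1/2)[1/k - 1/(k+2)]
Telescoping leaves the first two and last two terms:
= (1/2)[1/43 + 1/44 - 1/96 - 1/97]
= 111247/8809152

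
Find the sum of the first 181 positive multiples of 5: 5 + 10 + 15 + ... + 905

Factor out 5: = 5(1 + 2 + ... + 181) = 5 × n(n+1)/2
= 5 × 181×182/2
= 5 × 16471
= 82355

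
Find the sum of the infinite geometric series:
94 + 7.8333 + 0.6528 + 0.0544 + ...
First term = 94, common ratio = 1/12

For |r| < 1, S = a / (1 - r)
S = 94 / (1 - (1/12))
S = 94 / (11/12)
S = 1128/11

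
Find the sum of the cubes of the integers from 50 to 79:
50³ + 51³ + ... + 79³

Use ∑_{k=1}^{n} k³ = [n(n+1)/2]², then subtract the first 49 terms.
∑_{k=1}^{79} k³ = [79×80/2]² = 3160² = 9985600
∑_{k=1}^{49} k³ = [49×50/2]² = 1225² = 1500625
∑_{k=50}^{79} k³ = 9985600 - 1500625 = 8484975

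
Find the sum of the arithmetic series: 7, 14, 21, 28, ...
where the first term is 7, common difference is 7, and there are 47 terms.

Sₙ = n/2 × (first + last)
Last term = a + (n-1)d = 7 + (47-1)×7 = 329
S_47 = 47/2 × (7 + 329)
S_47 = 47/2 × 336 = 7896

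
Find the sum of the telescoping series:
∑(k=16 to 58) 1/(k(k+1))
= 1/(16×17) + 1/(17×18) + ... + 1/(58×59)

Partial fractions: 1/(k(k+1)) = 1/k - 1/(k+1)
The series telescopes:
= (1/16 - 1/17) + (1/17 - 1/18) + ... + (1/58 - 1/59)
= 1/16 - 1/59
= 43/944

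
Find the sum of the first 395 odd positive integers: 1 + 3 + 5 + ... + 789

Sum of first n odd numbers = n²
= 395²
= 156025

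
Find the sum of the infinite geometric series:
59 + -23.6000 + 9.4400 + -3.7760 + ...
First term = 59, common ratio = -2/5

For |r| < 1, S = a / (1 - r)
S = 59 / (1 - (-2/5))
S = 59 / (7/5)
S = 295/7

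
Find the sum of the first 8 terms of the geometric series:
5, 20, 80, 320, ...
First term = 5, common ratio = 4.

Sₙ = a(1 - rⁿ) / (1 - r)
S_8 = 5(1 - 4^8) / (1 - 4)
S_8 = 5(1 - 65536) / (-3)
S_8 = 109225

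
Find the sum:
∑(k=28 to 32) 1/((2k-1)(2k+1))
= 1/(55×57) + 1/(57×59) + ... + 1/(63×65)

Partial fractions: 1/((2k-1)(2k+1)) = (1/2)[1/(2k-1) - 1/(2k+1)]
The series telescopes:
= (1/2)[1/55 - 1/65]
= 1/715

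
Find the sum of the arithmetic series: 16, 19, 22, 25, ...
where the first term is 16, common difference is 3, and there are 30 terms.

Sₙ = n/2 × (first + last)
Last term = a + (n-1)d = 16 + (30-1)×3 = 103
S_30 = 30/2 × (16 + 103)
S_30 = 30/2 × 119 = 1785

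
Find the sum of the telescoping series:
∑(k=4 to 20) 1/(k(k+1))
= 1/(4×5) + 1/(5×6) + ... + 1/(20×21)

Partial fractions: 1/(k(k+1)) = 1/k - 1/(k+1)
The series telescopes:
= (1/4 - 1/5) + (1/5 - 1/6) + ... + (1/20 - 1/21)
= 1/4 - 1/21
= 17/84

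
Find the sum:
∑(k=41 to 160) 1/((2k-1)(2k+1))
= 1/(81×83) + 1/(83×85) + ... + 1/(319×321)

Partial fractions: 1/((2k-1)(2k+1)) = (1/2)[1/(2k-1) - 1/(2k+1)]
The series telescopes:
= (1/2)[1/81 - 1/321]
= 40/8667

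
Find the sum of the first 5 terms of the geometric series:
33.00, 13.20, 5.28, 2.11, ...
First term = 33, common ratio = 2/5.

Sₙ = a(1 - rⁿ) / (1 - r)
S_5 = 33(1 - (2/5)^5) / (1 - (2/5))
S_5 = 33(1 - (32/3125)) / (3/5)
S_5 = 34023/625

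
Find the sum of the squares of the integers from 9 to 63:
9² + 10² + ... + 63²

Use ∑_{k=1}^{n} k² = n(n+1)(2n+1)/6, then subtract the first 8 terms.
∑_{k=1}^{63} k² = 63×64×127/6 = 85344
∑_{k=1}^{8} k² = 8×9×17/6 = 204
∑_{k=9}^{63} k² = 85344 - 204 = 85140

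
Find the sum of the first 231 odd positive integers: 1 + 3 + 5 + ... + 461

Sum of first n odd numbers = n²
= 231²
= 53361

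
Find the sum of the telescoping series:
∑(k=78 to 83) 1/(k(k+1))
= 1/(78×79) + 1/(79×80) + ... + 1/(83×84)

Partial fractions: 1/(k(k+1)) = 1/k - 1/(k+1)
The series telescopes:
= (1/78 - 1/79) + (1/79 - 1/80) + ... + (1/83 - 1/84)
= 1/78 - 1/84
= 1/1092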